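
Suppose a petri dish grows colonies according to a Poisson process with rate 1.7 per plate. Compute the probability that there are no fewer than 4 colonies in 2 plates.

0.4416

Over the interval, μ = 1.7 × 2 = 3.4 (2 plates).
P(N ≥ 4) = 1 − P(N ≤ 3) = 1 − Σ_{j=0}^{3} e^(−μ) μ^j/j! ≈ 0.4416.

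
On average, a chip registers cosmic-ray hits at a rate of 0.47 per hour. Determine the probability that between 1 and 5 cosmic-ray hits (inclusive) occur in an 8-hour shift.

Over the interval, μ = 0.47 × 8 = 3.76 (an 8-hour shift = 8 hours).
P(1 ≤ N ≤ 5) = Σ_{j=1}^{5} e^(−3.76) · 3.76^j/j! ≈ 0.7981.

0.7981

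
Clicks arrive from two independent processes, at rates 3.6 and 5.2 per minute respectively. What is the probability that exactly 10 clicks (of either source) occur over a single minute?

0.1157

Independent Poisson processes superpose: combined rate λ = 3.6 + 5.2 = 8.8 per minute.
So μ = 8.8.
P(N = 10) = e^(−8.8) · 8.8^10/10! ≈ 0.1157.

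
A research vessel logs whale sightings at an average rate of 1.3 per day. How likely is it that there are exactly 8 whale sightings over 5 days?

Over the interval, μ = 1.3 × 5 = 6.5 (5 days).
P(N = 8) = e^(−μ) μ^8/8! = e^(−6.5) · 6.5^8/40320 ≈ 0.1188.

0.1188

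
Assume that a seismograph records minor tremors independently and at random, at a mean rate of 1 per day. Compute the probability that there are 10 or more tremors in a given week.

Over the interval, μ = 1 × 7 = 7 (a week = 7 days).
P(N ≥ 10) = 1 − P(N ≤ 9) = 1 − Σ_{j=0}^{9} e^(−μ) μ^j/j! ≈ 0.1695.

0.1695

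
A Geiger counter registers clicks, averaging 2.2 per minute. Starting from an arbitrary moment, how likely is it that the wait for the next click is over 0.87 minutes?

0.1475

The wait for the next event is exponential with rate λ = 2.2 per minute.
P(T > 0.87) = e^(−λt) = e^(−2.2 × 0.87) = e^(−1.914) ≈ 0.1475.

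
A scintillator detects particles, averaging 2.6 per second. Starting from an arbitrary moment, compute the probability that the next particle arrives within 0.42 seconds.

Inter-arrival times are exponential with rate λ = 2.6 per second.
P(T ≤ 0.42) = 1 − e^(−λt) = 1 − e^(−2.6 × 0.42) = 1 − e^(−1.092) ≈ 0.6645.

0.6645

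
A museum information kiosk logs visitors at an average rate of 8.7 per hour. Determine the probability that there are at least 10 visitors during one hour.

With mean μ = 8.7 per hour,
P(N ≥ 10) = 1 − P(N ≤ 9) = 1 − Σ_{j=0}^{9} e^(−μ) μ^j/j! ≈ 0.3731.

0.3731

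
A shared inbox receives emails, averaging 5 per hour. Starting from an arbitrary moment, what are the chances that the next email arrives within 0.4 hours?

Inter-arrival times are exponential with rate λ = 5 per hour.
P(T ≤ 0.4) = 1 − e^(−λt) = 1 − e^(−5 × 0.4) = 1 − e^(−2) ≈ 0.8647.

0.8647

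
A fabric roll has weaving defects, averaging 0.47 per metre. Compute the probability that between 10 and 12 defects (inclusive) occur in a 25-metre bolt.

Over the interval, μ = 0.47 × 25 = 11.75 (a 25-metre bolt = 25 metres).
P(10 ≤ N ≤ 12) = Σ_{j=10}^{12} e^(−11.75) · 11.75^j/j! ≈ 0.3396.

0.3396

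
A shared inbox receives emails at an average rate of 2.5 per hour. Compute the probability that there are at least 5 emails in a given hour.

0.1088

With mean μ = 2.5 per hour,
P(N ≥ 5) = 1 − P(N ≤ 4) = 1 − Σ_{j=0}^{4} e^(−μ) μ^j/j! ≈ 0.1088.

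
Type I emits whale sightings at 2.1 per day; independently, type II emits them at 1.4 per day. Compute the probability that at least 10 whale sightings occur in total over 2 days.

Independent Poisson processes superpose: combined rate λ = 2.1 + 1.4 = 3.5 per day.
Over the interval, μ = 3.5 × 2 = 7 (2 days).
P(N ≥ 10) = 1 − P(N ≤ 9) ≈ 0.1695.

0.1695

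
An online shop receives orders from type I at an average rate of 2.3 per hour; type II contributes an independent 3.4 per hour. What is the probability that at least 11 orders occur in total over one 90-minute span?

Independent Poisson processes superpose: combined rate λ = 2.3 + 3.4 = 5.7 per hour.
Over the interval, μ = 5.7 × 1.5 = 8.55 (a 90-minute span = 1.5 hours).
P(N ≥ 11) = 1 − P(N ≤ 10) ≈ 0.2422.

0.2422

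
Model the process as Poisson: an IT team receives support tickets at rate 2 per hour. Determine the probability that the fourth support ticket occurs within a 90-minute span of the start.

0.3528

Over the interval, μ = 2 × 1.5 = 3 (a 90-minute span = 1.5 hours).
The fourth arrival falls in the interval iff at least 4 events occur there: P(S_4 ≤ t) = P(N ≥ 4) = 1 − P(N ≤ 3) ≈ 0.3528.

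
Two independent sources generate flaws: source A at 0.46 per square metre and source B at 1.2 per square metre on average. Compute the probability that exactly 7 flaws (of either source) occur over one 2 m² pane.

0.0319

Independent Poisson processes superpose: combined rate λ = 0.46 + 1.2 = 1.66 per square metre.
Over the interval, μ = 1.66 × 2 = 3.32 (a 2 m² pane = 2 square metres).
P(N = 7) = e^(−3.32) · 3.32^7/7! ≈ 0.0319.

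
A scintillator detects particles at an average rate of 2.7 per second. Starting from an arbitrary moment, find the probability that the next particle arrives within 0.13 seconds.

Inter-arrival times are exponential with rate λ = 2.7 per second.
P(T ≤ 0.13) = 1 − e^(−λt) = 1 − e^(−2.7 × 0.13) = 1 − e^(−0.351) ≈ 0.2960.

0.2960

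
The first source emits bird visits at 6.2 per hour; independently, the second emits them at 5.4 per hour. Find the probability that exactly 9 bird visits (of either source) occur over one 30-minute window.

0.0620

Independent Poisson processes superpose: combined rate λ = 6.2 + 5.4 = 11.6 per hour.
Over the interval, μ = 11.6 × 0.5 = 5.8 (a 30-minute window = 0.5 hours).
P(N = 9) = e^(−5.8) · 5.8^9/9! ≈ 0.0620.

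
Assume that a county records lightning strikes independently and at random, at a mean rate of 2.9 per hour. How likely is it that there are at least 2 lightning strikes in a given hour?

0.7854

With mean μ = 2.9 per hour,
P(N ≥ 2) = 1 − P(N ≤ 1) = 1 − Σ_{j=0}^{1} e^(−μ) μ^j/j! ≈ 0.7854.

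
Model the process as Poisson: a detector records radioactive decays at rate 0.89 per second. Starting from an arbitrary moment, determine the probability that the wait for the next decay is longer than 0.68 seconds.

0.5460

The wait for the next event is exponential with rate λ = 0.89 per second.
P(T > 0.68) = e^(−λt) = e^(−0.89 × 0.68) = e^(−0.6052) ≈ 0.5460.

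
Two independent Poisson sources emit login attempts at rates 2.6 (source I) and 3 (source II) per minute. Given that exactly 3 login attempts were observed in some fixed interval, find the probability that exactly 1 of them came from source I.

Given the total, each event is independently from source I with probability p = λ_I/(λ_I+λ_II) = 2.6/5.6 ≈ 0.4643.
So K ~ Binomial(3, 2.6/5.6): P(K = 1) = C(3,1) · (2.6/5.6)^1 · (3/5.6)^2 ≈ 0.3997.

0.3997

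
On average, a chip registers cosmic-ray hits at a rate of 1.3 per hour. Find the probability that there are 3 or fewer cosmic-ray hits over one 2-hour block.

Over the interval, μ = 1.3 × 2 = 2.6 (a 2-hour block = 2 hours).
P(N ≤ 3) = Σ_{j=0}^{3} e^(−μ) μ^j/j! ≈ 0.7360.

0.7360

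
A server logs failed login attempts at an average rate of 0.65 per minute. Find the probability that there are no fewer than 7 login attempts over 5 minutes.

0.0477

Over the interval, μ = 0.65 × 5 = 3.25 (5 minutes).
P(N ≥ 7) = 1 − P(N ≤ 6) = 1 − Σ_{j=0}^{6} e^(−μ) μ^j/j! ≈ 0.0477.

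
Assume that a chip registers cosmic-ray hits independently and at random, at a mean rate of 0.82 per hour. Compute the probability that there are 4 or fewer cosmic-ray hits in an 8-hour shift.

Over the interval, μ = 0.82 × 8 = 6.56 (an 8-hour shift = 8 hours).
P(N ≤ 4) = Σ_{j=0}^{4} e^(−μ) μ^j/j! ≈ 0.2170.

0.2170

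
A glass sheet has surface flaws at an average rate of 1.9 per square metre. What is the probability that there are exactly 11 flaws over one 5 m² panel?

Over the interval, μ = 1.9 × 5 = 9.5 (a 5 m² panel = 5 square metres).
P(N = 11) = e^(−μ) μ^11/11! = e^(−9.5) · 9.5^11/39916800 ≈ 0.1067.

0.1067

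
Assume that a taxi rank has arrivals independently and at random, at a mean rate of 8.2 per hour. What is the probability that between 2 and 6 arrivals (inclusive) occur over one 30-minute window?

Over the interval, μ = 8.2 × 0.5 = 4.1 (a 30-minute window = 0.5 hours).
P(2 ≤ N ≤ 6) = Σ_{j=2}^{6} e^(−4.1) · 4.1^j/j! ≈ 0.7941.

0.7941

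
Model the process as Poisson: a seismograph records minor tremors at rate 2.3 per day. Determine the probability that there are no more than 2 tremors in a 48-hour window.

Over the interval, μ = 2.3 × 2 = 4.6 (a 48-hour window = 2 days).
P(N ≤ 2) = Σ_{j=0}^{2} e^(−μ) μ^j/j! ≈ 0.1626.

0.1626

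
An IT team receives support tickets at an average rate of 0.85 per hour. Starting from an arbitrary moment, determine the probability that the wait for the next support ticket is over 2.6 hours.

The wait for the next event is exponential with rate λ = 0.85 per hour.
P(T > 2.6) = e^(−λt) = e^(−0.85 × 2.6) = e^(−2.21) ≈ 0.1097.

0.1097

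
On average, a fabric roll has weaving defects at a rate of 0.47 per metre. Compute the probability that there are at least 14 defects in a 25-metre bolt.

Over the interval, μ = 0.47 × 25 = 11.75 (a 25-metre bolt = 25 metres).
P(N ≥ 14) = 1 − P(N ≤ 13) = 1 − Σ_{j=0}^{13} e^(−μ) μ^j/j! ≈ 0.2924.

0.2924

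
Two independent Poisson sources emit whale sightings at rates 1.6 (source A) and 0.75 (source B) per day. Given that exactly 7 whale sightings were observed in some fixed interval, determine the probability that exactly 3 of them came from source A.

0.1146

Given the total, each event is independently from source A with probability p = λ_A/(λ_A+λ_B) = 1.6/2.35 ≈ 0.6809.
So K ~ Binomial(7, 1.6/2.35): P(K = 3) = C(7,3) · (1.6/2.35)^3 · (0.75/2.35)^4 ≈ 0.1146.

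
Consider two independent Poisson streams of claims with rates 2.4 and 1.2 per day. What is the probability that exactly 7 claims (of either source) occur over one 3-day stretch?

0.0694

Independent Poisson processes superpose: combined rate λ = 2.4 + 1.2 = 3.6 per day.
Over the interval, μ = 3.6 × 3 = 10.8 (a 3-day stretch = 3 days).
P(N = 7) = e^(−10.8) · 10.8^7/7! ≈ 0.0694.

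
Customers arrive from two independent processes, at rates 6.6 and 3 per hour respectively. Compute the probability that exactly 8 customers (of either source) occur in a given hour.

0.1212

Independent Poisson processes superpose: combined rate λ = 6.6 + 3 = 9.6 per hour.
So μ = 9.6.
P(N = 8) = e^(−9.6) · 9.6^8/8! ≈ 0.1212.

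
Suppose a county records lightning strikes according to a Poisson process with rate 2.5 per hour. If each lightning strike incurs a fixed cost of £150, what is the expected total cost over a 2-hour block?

£750

E[N] = 2.5 × 2 = 5 (a 2-hour block = 2 hours); E[cost] = 5 × £150 = £750.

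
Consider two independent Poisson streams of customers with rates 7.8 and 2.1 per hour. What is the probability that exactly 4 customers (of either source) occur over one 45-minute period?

0.0755

Independent Poisson processes superpose: combined rate λ = 7.8 + 2.1 = 9.9 per hour.
Over the interval, μ = 9.9 × 0.75 = 7.425 (a 45-minute period = 0.75 hours).
P(N = 4) = e^(−7.425) · 7.425^4/4! ≈ 0.0755.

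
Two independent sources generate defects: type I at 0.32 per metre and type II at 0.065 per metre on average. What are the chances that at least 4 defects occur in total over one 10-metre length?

Independent Poisson processes superpose: combined rate λ = 0.32 + 0.065 = 0.385 per metre.
Over the interval, μ = 0.385 × 10 = 3.85 (a 10-metre length = 10 metres).
P(N ≥ 4) = 1 − P(N ≤ 3) ≈ 0.5367.

0.5367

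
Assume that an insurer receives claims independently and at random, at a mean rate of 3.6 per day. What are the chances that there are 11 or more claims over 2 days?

Over the interval, μ = 3.6 × 2 = 7.2 (2 days).
P(N ≥ 11) = 1 − P(N ≤ 10) = 1 − Σ_{j=0}^{10} e^(−μ) μ^j/j! ≈ 0.1133.

0.1133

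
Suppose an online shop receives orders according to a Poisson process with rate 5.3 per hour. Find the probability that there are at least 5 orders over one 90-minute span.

0.8975

Over the interval, μ = 5.3 × 1.5 = 7.95 (a 90-minute span = 1.5 hours).
P(N ≥ 5) = 1 − P(N ≤ 4) = 1 − Σ_{j=0}^{4} e^(−μ) μ^j/j! ≈ 0.8975.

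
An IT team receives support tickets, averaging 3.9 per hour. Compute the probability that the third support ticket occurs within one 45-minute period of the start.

0.5598

Over the interval, μ = 3.9 × 0.75 = 2.925 (a 45-minute period = 0.75 hours).
The third arrival falls in the interval iff at least 3 events occur there: P(S_3 ≤ t) = P(N ≥ 3) = 1 − P(N ≤ 2) ≈ 0.5598.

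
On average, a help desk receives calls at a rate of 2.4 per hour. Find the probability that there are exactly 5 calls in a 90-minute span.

Over the interval, μ = 2.4 × 1.5 = 3.6 (a 90-minute span = 1.5 hours).
P(N = 5) = e^(−μ) μ^5/5! = e^(−3.6) · 3.6^5/120 ≈ 0.1377.

0.1377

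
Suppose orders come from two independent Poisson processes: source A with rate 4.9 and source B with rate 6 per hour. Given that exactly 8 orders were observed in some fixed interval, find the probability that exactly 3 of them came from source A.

Given the total, each event is independently from source A with probability p = λ_A/(λ_A+λ_B) = 4.9/10.9 ≈ 0.4495.
So K ~ Binomial(8, 4.9/10.9): P(K = 3) = C(8,3) · (4.9/10.9)^3 · (6/10.9)^5 ≈ 0.2571.

0.2571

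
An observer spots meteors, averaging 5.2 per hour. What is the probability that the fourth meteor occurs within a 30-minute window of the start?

Over the interval, μ = 5.2 × 0.5 = 2.6 (a 30-minute window = 0.5 hours).
The fourth arrival falls in the interval iff at least 4 events occur there: P(S_4 ≤ t) = P(N ≥ 4) = 1 − P(N ≤ 3) ≈ 0.2640.

0.2640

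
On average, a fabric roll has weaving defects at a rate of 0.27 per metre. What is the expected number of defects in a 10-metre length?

E[N] = λt = 0.27 × 10 = 2.7 (a 10-metre length = 10 metres).

2.7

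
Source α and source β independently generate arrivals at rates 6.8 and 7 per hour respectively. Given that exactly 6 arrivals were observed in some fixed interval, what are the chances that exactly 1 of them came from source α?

0.0993

Given the total, each event is independently from source α with probability p = λ_α/(λ_α+λ_β) = 6.8/13.8 ≈ 0.4928.
So K ~ Binomial(6, 6.8/13.8): P(K = 1) = C(6,1) · (6.8/13.8)^1 · (7/13.8)^5 ≈ 0.0993.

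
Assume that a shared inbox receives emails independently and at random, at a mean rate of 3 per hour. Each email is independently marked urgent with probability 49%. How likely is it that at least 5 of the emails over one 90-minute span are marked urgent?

0.0730

Thinning: the emails that are marked urgent themselves form a Poisson process with rate 0.49 × 3 = 1.47 per hour.
Over the interval, μ = 1.47 × 1.5 = 2.205 (a 90-minute span = 1.5 hours).
P(N ≥ 5) = 1 − P(N ≤ 4) ≈ 0.0730.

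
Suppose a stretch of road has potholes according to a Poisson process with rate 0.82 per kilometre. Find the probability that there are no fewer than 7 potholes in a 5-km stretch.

Over the interval, μ = 0.82 × 5 = 4.1 (a 5-km stretch = 5 kilometres).
P(N ≥ 7) = 1 − P(N ≤ 6) = 1 − Σ_{j=0}^{6} e^(−μ) μ^j/j! ≈ 0.1214.

0.1214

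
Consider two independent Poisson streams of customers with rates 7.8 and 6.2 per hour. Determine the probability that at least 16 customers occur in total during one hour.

0.3306

Independent Poisson processes superpose: combined rate λ = 7.8 + 6.2 = 14 per hour.
So μ = 14.
P(N ≥ 16) = 1 − P(N ≤ 15) ≈ 0.3306.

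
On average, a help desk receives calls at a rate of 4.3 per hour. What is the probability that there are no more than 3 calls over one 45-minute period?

Over the interval, μ = 4.3 × 0.75 = 3.225 (a 45-minute period = 0.75 hours).
P(N ≤ 3) = Σ_{j=0}^{3} e^(−μ) μ^j/j! ≈ 0.5970.

0.5970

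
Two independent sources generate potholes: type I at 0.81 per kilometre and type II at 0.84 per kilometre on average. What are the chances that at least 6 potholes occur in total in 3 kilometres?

Independent Poisson processes superpose: combined rate λ = 0.81 + 0.84 = 1.65 per kilometre.
Over the interval, μ = 1.65 × 3 = 4.95 (3 kilometres).
P(N ≥ 6) = 1 − P(N ≤ 5) ≈ 0.3753.

0.3753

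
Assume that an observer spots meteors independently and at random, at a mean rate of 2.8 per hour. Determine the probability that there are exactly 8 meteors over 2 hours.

0.0887

Over the interval, μ = 2.8 × 2 = 5.6 (2 hours).
P(N = 8) = e^(−μ) μ^8/8! = e^(−5.6) · 5.6^8/40320 ≈ 0.0887.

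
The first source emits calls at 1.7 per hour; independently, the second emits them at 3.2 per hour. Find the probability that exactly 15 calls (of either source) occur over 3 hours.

0.1021

Independent Poisson processes superpose: combined rate λ = 1.7 + 3.2 = 4.9 per hour.
Over the interval, μ = 4.9 × 3 = 14.7 (3 hours).
P(N = 15) = e^(−14.7) · 14.7^15/15! ≈ 0.1021.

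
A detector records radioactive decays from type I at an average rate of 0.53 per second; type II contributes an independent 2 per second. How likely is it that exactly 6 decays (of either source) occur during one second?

Independent Poisson processes superpose: combined rate λ = 0.53 + 2 = 2.53 per second.
So μ = 2.53.
P(N = 6) = e^(−2.53) · 2.53^6/6! ≈ 0.0290.

0.0290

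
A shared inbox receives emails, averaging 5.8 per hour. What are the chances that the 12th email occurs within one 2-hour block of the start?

Over the interval, μ = 5.8 × 2 = 11.6 (a 2-hour block = 2 hours).
The 12th arrival falls in the interval iff at least 12 events occur there: P(S_12 ≤ t) = P(N ≥ 12) = 1 − P(N ≤ 11) ≈ 0.4920.

0.4920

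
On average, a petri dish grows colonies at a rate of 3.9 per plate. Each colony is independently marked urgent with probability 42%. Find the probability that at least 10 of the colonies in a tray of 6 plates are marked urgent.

Thinning: the colonies that are marked urgent themselves form a Poisson process with rate 0.42 × 3.9 = 1.638 per plate.
Over the interval, μ = 1.638 × 6 = 9.828 (a tray of 6 plates = 6 plates).
P(N ≥ 10) = 1 − P(N ≤ 9) ≈ 0.5204.

0.5204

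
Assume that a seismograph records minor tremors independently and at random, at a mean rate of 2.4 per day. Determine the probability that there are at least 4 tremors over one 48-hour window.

0.7058

Over the interval, μ = 2.4 × 2 = 4.8 (a 48-hour window = 2 days).
P(N ≥ 4) = 1 − P(N ≤ 3) = 1 − Σ_{j=0}^{3} e^(−μ) μ^j/j! ≈ 0.7058.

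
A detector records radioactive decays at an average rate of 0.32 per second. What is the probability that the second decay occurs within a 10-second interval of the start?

Over the interval, μ = 0.32 × 10 = 3.2 (a 10-second interval = 10 seconds).
The second arrival falls in the interval iff at least 2 events occur there: P(S_2 ≤ t) = P(N ≥ 2) = 1 − P(N ≤ 1) ≈ 0.8288.

0.8288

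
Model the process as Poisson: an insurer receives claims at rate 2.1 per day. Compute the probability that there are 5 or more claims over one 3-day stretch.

0.7531

Over the interval, μ = 2.1 × 3 = 6.3 (a 3-day stretch = 3 days).
P(N ≥ 5) = 1 − P(N ≤ 4) = 1 − Σ_{j=0}^{4} e^(−μ) μ^j/j! ≈ 0.7531.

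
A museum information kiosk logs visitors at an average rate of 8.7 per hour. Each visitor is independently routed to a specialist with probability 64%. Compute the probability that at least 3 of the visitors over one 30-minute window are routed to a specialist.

Thinning: the visitors that are routed to a specialist themselves form a Poisson process with rate 0.64 × 8.7 = 5.568 per hour.
Over the interval, μ = 5.568 × 0.5 = 2.784 (a 30-minute window = 0.5 hours).
P(N ≥ 3) = 1 − P(N ≤ 2) ≈ 0.5267.

0.5267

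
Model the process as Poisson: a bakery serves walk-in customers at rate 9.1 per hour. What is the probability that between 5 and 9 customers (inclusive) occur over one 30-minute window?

0.4591

Over the interval, μ = 9.1 × 0.5 = 4.55 (a 30-minute window = 0.5 hours).
P(5 ≤ N ≤ 9) = Σ_{j=5}^{9} e^(−4.55) · 4.55^j/j! ≈ 0.4591.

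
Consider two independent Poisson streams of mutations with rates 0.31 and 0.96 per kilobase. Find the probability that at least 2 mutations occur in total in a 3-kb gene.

Independent Poisson processes superpose: combined rate λ = 0.31 + 0.96 = 1.27 per kilobase.
Over the interval, μ = 1.27 × 3 = 3.81 (a 3-kb gene = 3 kilobases).
P(N ≥ 2) = 1 − P(N ≤ 1) ≈ 0.8935.

0.8935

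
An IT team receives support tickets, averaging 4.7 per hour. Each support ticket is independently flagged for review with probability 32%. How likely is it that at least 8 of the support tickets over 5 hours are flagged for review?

0.4783

Thinning: the support tickets that are flagged for review themselves form a Poisson process with rate 0.32 × 4.7 = 1.504 per hour.
Over the interval, μ = 1.504 × 5 = 7.52 (5 hours).
P(N ≥ 8) = 1 − P(N ≤ 7) ≈ 0.4783.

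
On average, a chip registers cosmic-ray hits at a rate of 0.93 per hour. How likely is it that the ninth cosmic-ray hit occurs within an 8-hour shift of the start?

Over the interval, μ = 0.93 × 8 = 7.44 (an 8-hour shift = 8 hours).
The ninth arrival falls in the interval iff at least 9 events occur there: P(S_9 ≤ t) = P(N ≥ 9) = 1 − P(N ≤ 8) ≈ 0.3298.

0.3298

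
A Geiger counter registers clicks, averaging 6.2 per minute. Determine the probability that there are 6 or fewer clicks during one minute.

With mean μ = 6.2 per minute,
P(N ≤ 6) = Σ_{j=0}^{6} e^(−μ) μ^j/j! ≈ 0.5742.

0.5742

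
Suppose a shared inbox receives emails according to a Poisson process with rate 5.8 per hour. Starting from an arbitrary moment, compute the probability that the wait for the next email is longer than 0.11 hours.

The wait for the next event is exponential with rate λ = 5.8 per hour.
P(T > 0.11) = e^(−λt) = e^(−5.8 × 0.11) = e^(−0.638) ≈ 0.5283.

0.5283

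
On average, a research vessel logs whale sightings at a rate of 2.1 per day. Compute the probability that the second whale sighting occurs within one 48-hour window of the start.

Over the interval, μ = 2.1 × 2 = 4.2 (a 48-hour window = 2 days).
The second arrival falls in the interval iff at least 2 events occur there: P(S_2 ≤ t) = P(N ≥ 2) = 1 − P(N ≤ 1) ≈ 0.9220.

0.9220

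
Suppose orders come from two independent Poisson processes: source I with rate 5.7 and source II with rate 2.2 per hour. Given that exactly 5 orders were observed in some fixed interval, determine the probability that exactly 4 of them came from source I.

Given the total, each event is independently from source I with probability p = λ_I/(λ_I+λ_II) = 5.7/7.9 ≈ 0.7215.
So K ~ Binomial(5, 5.7/7.9): P(K = 4) = C(5,4) · (5.7/7.9)^4 · (2.2/7.9)^1 ≈ 0.3774.

0.3774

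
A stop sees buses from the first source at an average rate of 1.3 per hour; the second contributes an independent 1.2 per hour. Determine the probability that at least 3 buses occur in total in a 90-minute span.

0.7229

Independent Poisson processes superpose: combined rate λ = 1.3 + 1.2 = 2.5 per hour.
Over the interval, μ = 2.5 × 1.5 = 3.75 (a 90-minute span = 1.5 hours).
P(N ≥ 3) = 1 − P(N ≤ 2) ≈ 0.7229.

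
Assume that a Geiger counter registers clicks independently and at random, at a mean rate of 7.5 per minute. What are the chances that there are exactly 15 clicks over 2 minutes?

0.1024

Over the interval, μ = 7.5 × 2 = 15 (2 minutes).
P(N = 15) = e^(−μ) μ^15/15! = e^(−15) · 15^15/1307674368000 ≈ 0.1024.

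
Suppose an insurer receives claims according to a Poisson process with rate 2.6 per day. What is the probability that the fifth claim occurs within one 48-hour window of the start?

0.5939

Over the interval, μ = 2.6 × 2 = 5.2 (a 48-hour window = 2 days).
The fifth arrival falls in the interval iff at least 5 events occur there: P(S_5 ≤ t) = P(N ≥ 5) = 1 − P(N ≤ 4) ≈ 0.5939.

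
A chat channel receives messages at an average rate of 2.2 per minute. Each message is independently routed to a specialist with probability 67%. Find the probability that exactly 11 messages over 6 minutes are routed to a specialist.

Thinning: the messages that are routed to a specialist themselves form a Poisson process with rate 0.67 × 2.2 = 1.474 per minute.
Over the interval, μ = 1.474 × 6 = 8.844 (6 minutes).
P(N = 11) = e^(−8.844) · 8.844^11/11! ≈ 0.0936.

0.0936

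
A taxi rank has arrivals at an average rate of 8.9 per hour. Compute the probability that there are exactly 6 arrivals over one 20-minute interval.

0.0487

Over the interval, μ = 8.9 × 1/3 ≈ 2.96667 (a 20-minute interval = 1/3 hours).
P(N = 6) = e^(−μ) μ^6/6! = e^(−2.96667) · 2.96667^6/720 ≈ 0.0487.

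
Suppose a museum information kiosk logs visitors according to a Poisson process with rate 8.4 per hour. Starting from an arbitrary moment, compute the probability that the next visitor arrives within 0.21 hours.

0.8286

Inter-arrival times are exponential with rate λ = 8.4 per hour.
P(T ≤ 0.21) = 1 − e^(−λt) = 1 − e^(−8.4 × 0.21) = 1 − e^(−1.764) ≈ 0.8286.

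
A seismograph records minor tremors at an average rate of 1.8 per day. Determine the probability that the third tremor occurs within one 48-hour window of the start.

Over the interval, μ = 1.8 × 2 = 3.6 (a 48-hour window = 2 days).
The third arrival falls in the interval iff at least 3 events occur there: P(S_3 ≤ t) = P(N ≥ 3) = 1 − P(N ≤ 2) ≈ 0.6973.

0.6973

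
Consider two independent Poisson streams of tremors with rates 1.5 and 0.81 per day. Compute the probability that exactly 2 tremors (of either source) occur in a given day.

Independent Poisson processes superpose: combined rate λ = 1.5 + 0.81 = 2.31 per day.
So μ = 2.31.
P(N = 2) = e^(−2.31) · 2.31^2/2! ≈ 0.2648.

0.2648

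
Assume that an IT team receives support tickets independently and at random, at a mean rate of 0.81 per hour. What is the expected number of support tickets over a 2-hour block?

1.62

E[N] = λt = 0.81 × 2 = 1.62 (a 2-hour block = 2 hours).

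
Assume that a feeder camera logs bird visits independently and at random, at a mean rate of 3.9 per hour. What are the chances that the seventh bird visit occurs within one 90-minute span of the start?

Over the interval, μ = 3.9 × 1.5 = 5.85 (a 90-minute span = 1.5 hours).
The seventh arrival falls in the interval iff at least 7 events occur there: P(S_7 ≤ t) = P(N ≥ 7) = 1 − P(N ≤ 6) ≈ 0.3696.

0.3696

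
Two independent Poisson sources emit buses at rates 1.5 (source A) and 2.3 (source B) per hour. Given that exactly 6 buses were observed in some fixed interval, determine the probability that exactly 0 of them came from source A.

Given the total, each event is independently from source A with probability p = λ_A/(λ_A+λ_B) = 1.5/3.8 ≈ 0.3947.
So K ~ Binomial(6, 1.5/3.8): P(K = 0) = C(6,0) · (1.5/3.8)^0 · (2.3/3.8)^6 ≈ 0.0492.

0.0492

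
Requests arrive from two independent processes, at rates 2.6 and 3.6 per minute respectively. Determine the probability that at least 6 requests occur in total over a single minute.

0.5859

Independent Poisson processes superpose: combined rate λ = 2.6 + 3.6 = 6.2 per minute.
So μ = 6.2.
P(N ≥ 6) = 1 − P(N ≤ 5) ≈ 0.5859.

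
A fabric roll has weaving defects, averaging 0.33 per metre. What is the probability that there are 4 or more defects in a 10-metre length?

0.4197

Over the interval, μ = 0.33 × 10 = 3.3 (a 10-metre length = 10 metres).
P(N ≥ 4) = 1 − P(N ≤ 3) = 1 − Σ_{j=0}^{3} e^(−μ) μ^j/j! ≈ 0.4197.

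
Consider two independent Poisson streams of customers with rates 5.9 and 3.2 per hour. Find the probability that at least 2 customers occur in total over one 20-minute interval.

0.8058

Independent Poisson processes superpose: combined rate λ = 5.9 + 3.2 = 9.1 per hour.
Over the interval, μ = 9.1 × 1/3 ≈ 3.03333 (a 20-minute interval = 1/3 hours).
P(N ≥ 2) = 1 − P(N ≤ 1) ≈ 0.8058.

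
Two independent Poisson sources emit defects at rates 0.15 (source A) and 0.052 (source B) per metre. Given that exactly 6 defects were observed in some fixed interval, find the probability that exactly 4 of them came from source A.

0.3022

Given the total, each event is independently from source A with probability p = λ_A/(λ_A+λ_B) = 0.15/0.202 ≈ 0.7426.
So K ~ Binomial(6, 0.15/0.202): P(K = 4) = C(6,4) · (0.15/0.202)^4 · (0.052/0.202)^2 ≈ 0.3022.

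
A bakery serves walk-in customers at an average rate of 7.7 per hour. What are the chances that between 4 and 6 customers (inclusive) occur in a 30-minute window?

0.4411

Over the interval, μ = 7.7 × 0.5 = 3.85 (a 30-minute window = 0.5 hours).
P(4 ≤ N ≤ 6) = Σ_{j=4}^{6} e^(−3.85) · 3.85^j/j! ≈ 0.4411.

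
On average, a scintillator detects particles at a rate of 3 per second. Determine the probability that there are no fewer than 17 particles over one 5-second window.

0.3359

Over the interval, μ = 3 × 5 = 15 (a 5-second window = 5 seconds).
P(N ≥ 17) = 1 − P(N ≤ 16) = 1 − Σ_{j=0}^{16} e^(−μ) μ^j/j! ≈ 0.3359.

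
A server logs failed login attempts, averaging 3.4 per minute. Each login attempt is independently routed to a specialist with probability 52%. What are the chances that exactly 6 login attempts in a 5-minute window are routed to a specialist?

Thinning: the login attempts that are routed to a specialist themselves form a Poisson process with rate 0.52 × 3.4 = 1.768 per minute.
Over the interval, μ = 1.768 × 5 = 8.84 (a 5-minute window = 5 minutes).
P(N = 6) = e^(−8.84) · 8.84^6/6! ≈ 0.0960.

0.0960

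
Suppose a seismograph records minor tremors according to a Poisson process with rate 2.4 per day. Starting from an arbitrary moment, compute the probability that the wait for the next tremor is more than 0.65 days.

0.2101

The wait for the next event is exponential with rate λ = 2.4 per day.
P(T > 0.65) = e^(−λt) = e^(−2.4 × 0.65) = e^(−1.56) ≈ 0.2101.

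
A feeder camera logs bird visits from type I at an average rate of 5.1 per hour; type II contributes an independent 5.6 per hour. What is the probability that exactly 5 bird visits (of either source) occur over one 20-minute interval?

Independent Poisson processes superpose: combined rate λ = 5.1 + 5.6 = 10.7 per hour.
Over the interval, μ = 10.7 × 1/3 ≈ 3.56667 (a 20-minute interval = 1/3 hours).
P(N = 5) = e^(−3.56667) · 3.56667^5/5! ≈ 0.1359.

0.1359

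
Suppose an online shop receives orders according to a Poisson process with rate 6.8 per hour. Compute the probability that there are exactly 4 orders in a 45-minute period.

0.1719

Over the interval, μ = 6.8 × 0.75 = 5.1 (a 45-minute period = 0.75 hours).
P(N = 4) = e^(−μ) μ^4/4! = e^(−5.1) · 5.1^4/24 ≈ 0.1719.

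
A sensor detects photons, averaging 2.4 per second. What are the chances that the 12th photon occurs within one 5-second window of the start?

Over the interval, μ = 2.4 × 5 = 12 (a 5-second window = 5 seconds).
The 12th arrival falls in the interval iff at least 12 events occur there: P(S_12 ≤ t) = P(N ≥ 12) = 1 − P(N ≤ 11) ≈ 0.5384.

0.5384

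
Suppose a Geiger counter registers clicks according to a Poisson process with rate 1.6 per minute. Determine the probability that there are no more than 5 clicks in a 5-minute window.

0.1912

Over the interval, μ = 1.6 × 5 = 8 (a 5-minute window = 5 minutes).
P(N ≤ 5) = Σ_{j=0}^{5} e^(−μ) μ^j/j! ≈ 0.1912.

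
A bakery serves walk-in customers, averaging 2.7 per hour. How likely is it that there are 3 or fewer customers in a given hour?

With mean μ = 2.7 per hour,
P(N ≤ 3) = Σ_{j=0}^{3} e^(−μ) μ^j/j! ≈ 0.7141.

0.7141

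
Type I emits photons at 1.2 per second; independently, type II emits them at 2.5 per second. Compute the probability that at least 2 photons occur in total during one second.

0.8838

Independent Poisson processes superpose: combined rate λ = 1.2 + 2.5 = 3.7 per second.
So μ = 3.7.
P(N ≥ 2) = 1 − P(N ≤ 1) ≈ 0.8838.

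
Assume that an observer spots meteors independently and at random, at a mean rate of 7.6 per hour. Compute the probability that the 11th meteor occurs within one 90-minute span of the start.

Over the interval, μ = 7.6 × 1.5 = 11.4 (a 90-minute span = 1.5 hours).
The 11th arrival falls in the interval iff at least 11 events occur there: P(S_11 ≤ t) = P(N ≥ 11) = 1 − P(N ≤ 10) ≈ 0.5869.

0.5869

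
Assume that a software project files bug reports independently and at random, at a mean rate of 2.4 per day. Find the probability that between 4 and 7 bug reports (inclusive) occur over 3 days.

0.4970

Over the interval, μ = 2.4 × 3 = 7.2 (3 days).
P(4 ≤ N ≤ 7) = Σ_{j=4}^{7} e^(−7.2) · 7.2^j/j! ≈ 0.4970.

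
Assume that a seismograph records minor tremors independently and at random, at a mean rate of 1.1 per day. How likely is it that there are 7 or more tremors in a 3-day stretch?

Over the interval, μ = 1.1 × 3 = 3.3 (a 3-day stretch = 3 days).
P(N ≥ 7) = 1 − P(N ≤ 6) = 1 − Σ_{j=0}^{6} e^(−μ) μ^j/j! ≈ 0.0510.

0.0510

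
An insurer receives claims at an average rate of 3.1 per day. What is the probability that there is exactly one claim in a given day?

0.1397

With mean μ = 3.1 per day,
P(N = 1) = e^(−μ) μ^1/1! = e^(−3.1) · 3.1^1/1 ≈ 0.1397.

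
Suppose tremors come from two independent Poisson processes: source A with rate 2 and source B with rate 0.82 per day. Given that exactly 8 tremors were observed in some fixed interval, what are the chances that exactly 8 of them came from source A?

Given the total, each event is independently from source A with probability p = λ_A/(λ_A+λ_B) = 2/2.82 ≈ 0.7092.
So K ~ Binomial(8, 2/2.82): P(K = 8) = C(8,8) · (2/2.82)^8 · (0.82/2.82)^0 ≈ 0.0640.

0.0640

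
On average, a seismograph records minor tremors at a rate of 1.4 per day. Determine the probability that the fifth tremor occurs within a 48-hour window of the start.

0.1523

Over the interval, μ = 1.4 × 2 = 2.8 (a 48-hour window = 2 days).
The fifth arrival falls in the interval iff at least 5 events occur there: P(S_5 ≤ t) = P(N ≥ 5) = 1 − P(N ≤ 4) ≈ 0.1523.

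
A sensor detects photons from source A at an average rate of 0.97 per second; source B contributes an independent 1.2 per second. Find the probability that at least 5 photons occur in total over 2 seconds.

Independent Poisson processes superpose: combined rate λ = 0.97 + 1.2 = 2.17 per second.
Over the interval, μ = 2.17 × 2 = 4.34 (2 seconds).
P(N ≥ 5) = 1 − P(N ≤ 4) ≈ 0.4373.

0.4373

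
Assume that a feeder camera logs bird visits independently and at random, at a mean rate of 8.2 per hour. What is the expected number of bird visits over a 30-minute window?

4.1

E[N] = λt = 8.2 × 0.5 = 4.1 (a 30-minute window = 0.5 hours).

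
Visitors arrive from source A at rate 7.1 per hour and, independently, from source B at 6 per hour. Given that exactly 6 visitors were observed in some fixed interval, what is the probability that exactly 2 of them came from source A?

0.1939

Given the total, each event is independently from source A with probability p = λ_A/(λ_A+λ_B) = 7.1/13.1 ≈ 0.5420.
So K ~ Binomial(6, 7.1/13.1): P(K = 2) = C(6,2) · (7.1/13.1)^2 · (6/13.1)^4 ≈ 0.1939.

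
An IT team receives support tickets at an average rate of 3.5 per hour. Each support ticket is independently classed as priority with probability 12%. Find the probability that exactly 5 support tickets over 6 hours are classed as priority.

0.0681

Thinning: the support tickets that are classed as priority themselves form a Poisson process with rate 0.12 × 3.5 = 0.42 per hour.
Over the interval, μ = 0.42 × 6 = 2.52 (6 hours).
P(N = 5) = e^(−2.52) · 2.52^5/5! ≈ 0.0681.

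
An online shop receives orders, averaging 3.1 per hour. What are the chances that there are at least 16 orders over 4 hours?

Over the interval, μ = 3.1 × 4 = 12.4 (4 hours).
P(N ≥ 16) = 1 − P(N ≤ 15) = 1 − Σ_{j=0}^{15} e^(−μ) μ^j/j! ≈ 0.1860.

0.1860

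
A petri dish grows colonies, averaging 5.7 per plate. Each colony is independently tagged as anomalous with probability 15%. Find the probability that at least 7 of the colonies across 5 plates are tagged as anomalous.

Thinning: the colonies that are tagged as anomalous themselves form a Poisson process with rate 0.15 × 5.7 = 0.855 per plate.
Over the interval, μ = 0.855 × 5 = 4.275 (5 plates).
P(N ≥ 7) = 1 − P(N ≤ 6) ≈ 0.1412.

0.1412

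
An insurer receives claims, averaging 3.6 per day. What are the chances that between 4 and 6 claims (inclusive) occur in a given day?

With mean μ = 3.6 per day,
P(4 ≤ N ≤ 6) = Σ_{j=4}^{6} e^(−3.6) · 3.6^j/j! ≈ 0.4115.

0.4115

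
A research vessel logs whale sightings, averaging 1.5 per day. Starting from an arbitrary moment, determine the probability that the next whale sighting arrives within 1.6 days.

0.9093

Inter-arrival times are exponential with rate λ = 1.5 per day.
P(T ≤ 1.6) = 1 − e^(−λt) = 1 − e^(−1.5 × 1.6) = 1 − e^(−2.4) ≈ 0.9093.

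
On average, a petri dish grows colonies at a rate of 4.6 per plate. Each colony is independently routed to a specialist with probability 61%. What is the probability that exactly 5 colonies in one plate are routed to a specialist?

Thinning: the colonies that are routed to a specialist themselves form a Poisson process with rate 0.61 × 4.6 = 2.806 per plate.
So μ = 2.806.
P(N = 5) = e^(−2.806) · 2.806^5/5! ≈ 0.0876.

0.0876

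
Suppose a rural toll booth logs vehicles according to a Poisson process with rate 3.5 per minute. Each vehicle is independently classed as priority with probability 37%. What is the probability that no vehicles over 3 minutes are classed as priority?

0.0205

Thinning: the vehicles that are classed as priority themselves form a Poisson process with rate 0.37 × 3.5 = 1.295 per minute.
Over the interval, μ = 1.295 × 3 = 3.885 (3 minutes).
P(N = 0) = e^(−3.885) · 3.885^0/0! ≈ 0.0205.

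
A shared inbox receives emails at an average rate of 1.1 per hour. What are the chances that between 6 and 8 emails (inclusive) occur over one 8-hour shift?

Over the interval, μ = 1.1 × 8 = 8.8 (an 8-hour shift = 8 hours).
P(6 ≤ N ≤ 8) = Σ_{j=6}^{8} e^(−8.8) · 8.8^j/j! ≈ 0.3539.

0.3539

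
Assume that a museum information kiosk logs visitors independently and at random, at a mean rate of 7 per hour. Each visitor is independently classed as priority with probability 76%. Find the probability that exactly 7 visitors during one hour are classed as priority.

Thinning: the visitors that are classed as priority themselves form a Poisson process with rate 0.76 × 7 = 5.32 per hour.
So μ = 5.32.
P(N = 7) = e^(−5.32) · 5.32^7/7! ≈ 0.1171.

0.1171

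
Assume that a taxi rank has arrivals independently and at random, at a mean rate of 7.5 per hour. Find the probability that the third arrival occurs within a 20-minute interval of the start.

Over the interval, μ = 7.5 × 1/3 = 2.5 (a 20-minute interval = 1/3 hours).
The third arrival falls in the interval iff at least 3 events occur there: P(S_3 ≤ t) = P(N ≥ 3) = 1 − P(N ≤ 2) ≈ 0.4562.

0.4562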